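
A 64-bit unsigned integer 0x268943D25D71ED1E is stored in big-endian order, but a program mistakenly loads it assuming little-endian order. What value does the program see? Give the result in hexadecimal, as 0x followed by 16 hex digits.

Stored big-endian, the bytes at ascending addresses are 26 89 43 D2 5D 71 ED 1E.
Read back as little-endian, the first byte is least significant, giving 0x1EED715DD2438926.

0x1EED715DD2438926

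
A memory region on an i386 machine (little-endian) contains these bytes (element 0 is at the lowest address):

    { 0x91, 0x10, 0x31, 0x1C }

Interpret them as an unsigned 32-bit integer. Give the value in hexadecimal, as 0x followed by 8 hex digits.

Little-endian stores the least-significant byte at the lowest address.
Reassemble most-significant byte first: 1C 31 10 91 → 0x1C311091.

0x1C311091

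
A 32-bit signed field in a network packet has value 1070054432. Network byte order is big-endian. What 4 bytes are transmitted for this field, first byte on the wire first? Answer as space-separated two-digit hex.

1070054432 in hexadecimal, padded to 32 bits, is 0x3FC7BC20.
Split into bytes (most-significant first): 3F C7 BC 20.
Big-endian: lowest address holds the most-significant byte.
So the memory order matches the most-significant-first order: 3F C7 BC 20.

3F C7 BC 20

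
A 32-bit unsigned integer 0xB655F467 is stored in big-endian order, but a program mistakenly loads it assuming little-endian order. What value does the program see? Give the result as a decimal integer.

1744065974

Stored big-endian, the bytes at ascending addresses are B6 55 F4 67.
Read back as little-endian, the first byte is least significant, giving 0x67F455B6.
0x67F455B6 = 1744065974.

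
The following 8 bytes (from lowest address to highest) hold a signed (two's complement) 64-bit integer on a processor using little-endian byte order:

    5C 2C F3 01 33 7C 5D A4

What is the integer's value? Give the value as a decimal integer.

-6602984920137388964

Little-endian: lowest address holds the least-significant byte.
Reassemble most-significant byte first: A4 5D 7C 33 01 F3 2C 5C → 0xA45D7C3301F32C5C.
Top bit is set, so as a signed 64-bit value this is 0xA45D7C3301F32C5C − 2^64 = -6602984920137388964.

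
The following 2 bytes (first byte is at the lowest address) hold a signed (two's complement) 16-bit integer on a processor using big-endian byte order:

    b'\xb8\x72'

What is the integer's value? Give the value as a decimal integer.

Big-endian: lowest address holds the most-significant byte.
The bytes are already most-significant first: 0xB872.
Top bit is set, so as a signed 16-bit value this is 0xB872 − 2^16 = -18318.

-18318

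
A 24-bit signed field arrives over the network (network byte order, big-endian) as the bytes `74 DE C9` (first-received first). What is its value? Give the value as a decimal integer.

7659209

In big-endian order the high byte comes first in memory.
The bytes are already most-significant first: 0x74DEC9.
0x74DEC9 = 7659209.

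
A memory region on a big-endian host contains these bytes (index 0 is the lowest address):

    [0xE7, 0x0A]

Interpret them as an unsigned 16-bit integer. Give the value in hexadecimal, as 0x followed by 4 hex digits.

0xE70A

Big-endian stores the most-significant byte at the lowest address.
The bytes are already most-significant first: 0xE70A.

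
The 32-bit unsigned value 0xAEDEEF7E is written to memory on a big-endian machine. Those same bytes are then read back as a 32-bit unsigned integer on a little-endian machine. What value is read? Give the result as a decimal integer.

Stored big-endian, the bytes at ascending addresses are AE DE EF 7E.
Read back as little-endian, the first byte is least significant, giving 0x7EEFDEAE.
0x7EEFDEAE = 2129649326.

2129649326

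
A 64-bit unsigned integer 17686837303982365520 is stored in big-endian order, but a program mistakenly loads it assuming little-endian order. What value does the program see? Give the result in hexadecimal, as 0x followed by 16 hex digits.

17686837303982365520 in 64-bit hexadecimal is 0xF57444D1AFFF1B50.
Stored big-endian, the bytes at ascending addresses are F5 74 44 D1 AF FF 1B 50.
Read back as little-endian, the first byte is least significant, giving 0x501BFFAFD14474F5.

0x501BFFAFD14474F5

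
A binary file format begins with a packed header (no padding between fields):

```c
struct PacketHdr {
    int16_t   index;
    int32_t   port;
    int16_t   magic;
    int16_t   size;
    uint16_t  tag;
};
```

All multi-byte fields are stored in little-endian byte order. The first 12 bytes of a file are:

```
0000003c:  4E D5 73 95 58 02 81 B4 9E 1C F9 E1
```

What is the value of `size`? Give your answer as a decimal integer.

7326

`size` follows `index` (2 B), `port` (4 B), `magic` (2 B), so it starts at offset 2 + 4 + 2 = 8 and occupies 2 bytes.
Bytes at offsets 8..9: 9E 1C.
In little-endian order the low byte comes first in memory.
Reassemble most-significant byte first: 1C 9E → 0x1C9E.
0x1C9E = 7326.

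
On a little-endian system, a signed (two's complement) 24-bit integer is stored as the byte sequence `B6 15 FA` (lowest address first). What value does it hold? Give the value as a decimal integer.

In little-endian order the low byte comes first in memory.
Reassemble most-significant byte first: FA 15 B6 → 0xFA15B6.
Top bit is set, so as a signed 24-bit value this is 0xFA15B6 − 2^24 = -387658.

-387658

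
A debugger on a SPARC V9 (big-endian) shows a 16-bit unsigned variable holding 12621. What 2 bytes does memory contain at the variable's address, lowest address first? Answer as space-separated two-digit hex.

12621 in hexadecimal, padded to 16 bits, is 0x314D.
Split into bytes (most-significant first): 31 4D.
In big-endian order the high byte comes first in memory.
So the memory order matches the most-significant-first order: 31 4D.

31 4D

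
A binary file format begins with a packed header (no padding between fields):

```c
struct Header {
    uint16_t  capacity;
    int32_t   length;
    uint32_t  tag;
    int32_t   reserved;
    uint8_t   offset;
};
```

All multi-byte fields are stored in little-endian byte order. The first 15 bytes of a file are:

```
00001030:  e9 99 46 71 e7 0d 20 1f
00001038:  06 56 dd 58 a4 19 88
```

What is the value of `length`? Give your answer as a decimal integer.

233271622

`length` follows `capacity` (2 bytes), so it starts at byte offset 2 and occupies 4 bytes.
Bytes at offsets 2..5: 46 71 E7 0D.
Little-endian: lowest address holds the least-significant byte.
Reassemble most-significant byte first: 0D E7 71 46 → 0x0DE77146.
0x0DE77146 = 233271622.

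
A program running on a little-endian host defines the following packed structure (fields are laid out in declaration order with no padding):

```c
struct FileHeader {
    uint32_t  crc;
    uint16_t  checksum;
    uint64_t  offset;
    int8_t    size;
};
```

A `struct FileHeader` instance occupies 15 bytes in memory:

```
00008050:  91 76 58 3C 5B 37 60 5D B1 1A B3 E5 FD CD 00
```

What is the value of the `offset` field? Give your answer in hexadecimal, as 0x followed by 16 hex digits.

0xCDFDE5B31AB15D60

`offset` follows `crc` (4 B), `checksum` (2 B), so it starts at offset 4 + 2 = 6 and occupies 8 bytes.
Bytes at offsets 6..13: 60 5D B1 1A B3 E5 FD CD.
In little-endian order the low byte comes first in memory.
Reassemble most-significant byte first: CD FD E5 B3 1A B1 5D 60 → 0xCDFDE5B31AB15D60.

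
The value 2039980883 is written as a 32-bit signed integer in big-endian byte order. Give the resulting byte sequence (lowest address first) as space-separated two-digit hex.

2039980883 in hexadecimal, padded to 32 bits, is 0x7997A353.
Split into bytes (most-significant first): 79 97 A3 53.
Big-endian: lowest address holds the most-significant byte.
So the memory order matches the most-significant-first order: 79 97 A3 53.

79 97 A3 53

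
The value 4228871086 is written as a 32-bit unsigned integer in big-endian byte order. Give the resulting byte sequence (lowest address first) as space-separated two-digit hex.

4228871086 in hexadecimal, padded to 32 bits, is 0xFC0F73AE.
Split into bytes (most-significant first): FC 0F 73 AE.
Big-endian stores the most-significant byte at the lowest address.
So the memory order matches the most-significant-first order: FC 0F 73 AE.

FC 0F 73 AE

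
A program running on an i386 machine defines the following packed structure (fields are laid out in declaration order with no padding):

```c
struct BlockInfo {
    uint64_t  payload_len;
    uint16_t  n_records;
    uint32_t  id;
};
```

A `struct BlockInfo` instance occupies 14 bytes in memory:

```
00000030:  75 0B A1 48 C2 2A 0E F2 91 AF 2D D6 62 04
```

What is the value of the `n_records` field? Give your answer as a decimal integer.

`n_records` follows `payload_len` (8 bytes), so it starts at byte offset 8 and occupies 2 bytes.
Bytes at offsets 8..9: 91 AF.
Little-endian stores the least-significant byte at the lowest address.
Reassemble most-significant byte first: AF 91 → 0xAF91.
0xAF91 = 44945.

44945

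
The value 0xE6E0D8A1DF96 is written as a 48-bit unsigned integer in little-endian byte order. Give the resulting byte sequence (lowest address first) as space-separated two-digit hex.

96 DF A1 D8 E0 E6

Split into bytes (most-significant first): E6 E0 D8 A1 DF 96.
In little-endian order the low byte comes first in memory.
So at ascending addresses the bytes are 96 DF A1 D8 E0 E6.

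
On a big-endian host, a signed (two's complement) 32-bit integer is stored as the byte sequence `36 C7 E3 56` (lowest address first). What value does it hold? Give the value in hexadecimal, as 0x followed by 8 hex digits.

Big-endian: lowest address holds the most-significant byte.
The bytes are already most-significant first: 0x36C7E356.

0x36C7E356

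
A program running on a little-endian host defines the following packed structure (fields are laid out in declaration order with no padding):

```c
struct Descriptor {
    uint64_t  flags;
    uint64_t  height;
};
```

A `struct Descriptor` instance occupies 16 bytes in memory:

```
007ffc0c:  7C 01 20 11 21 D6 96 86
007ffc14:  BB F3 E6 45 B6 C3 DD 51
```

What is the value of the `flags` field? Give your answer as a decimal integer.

9698174285098516860

`flags` is the first field, at byte offset 0, occupying 8 bytes.
Bytes at offsets 0..7: 7C 01 20 11 21 D6 96 86.
Little-endian: lowest address holds the least-significant byte.
Reassemble most-significant byte first: 86 96 D6 21 11 20 01 7C → 0x8696D6211120017C.
0x8696D6211120017C = 9698174285098516860.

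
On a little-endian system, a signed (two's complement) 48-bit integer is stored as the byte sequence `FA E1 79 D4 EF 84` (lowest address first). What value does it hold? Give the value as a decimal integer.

-135309379902982

Little-endian stores the least-significant byte at the lowest address.
Reassemble most-significant byte first: 84 EF D4 79 E1 FA → 0x84EFD479E1FA.
Top bit is set, so as a signed 48-bit value this is 0x84EFD479E1FA − 2^48 = -135309379902982.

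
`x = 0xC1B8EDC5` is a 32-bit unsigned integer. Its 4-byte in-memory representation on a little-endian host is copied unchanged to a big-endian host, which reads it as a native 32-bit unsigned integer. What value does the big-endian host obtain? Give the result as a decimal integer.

Stored little-endian, the bytes at ascending addresses are C5 ED B8 C1.
Read back as big-endian, the last byte is least significant, giving 0xC5EDB8C1.
0xC5EDB8C1 = 3320690881.

3320690881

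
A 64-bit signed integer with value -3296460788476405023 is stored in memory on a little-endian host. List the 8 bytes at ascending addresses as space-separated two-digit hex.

Two's complement of -3296460788476405023 in 64 bits: 3296460788476405023 = 0x2DBF619F2923E51F; invert → 0xD2409E60D6DC1AE0; add 1 → 0xD2409E60D6DC1AE1.
Split into bytes (most-significant first): D2 40 9E 60 D6 DC 1A E1.
Little-endian: lowest address holds the least-significant byte.
So at ascending addresses the bytes are E1 1A DC D6 60 9E 40 D2.

E1 1A DC D6 60 9E 40 D2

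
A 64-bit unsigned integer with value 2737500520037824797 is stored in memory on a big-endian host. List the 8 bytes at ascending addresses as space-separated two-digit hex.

2737500520037824797 in hexadecimal, padded to 64 bits, is 0x25FD8E38154D391D.
Split into bytes (most-significant first): 25 FD 8E 38 15 4D 39 1D.
Big-endian stores the most-significant byte at the lowest address.
So the memory order matches the most-significant-first order: 25 FD 8E 38 15 4D 39 1D.

25 FD 8E 38 15 4D 39 1D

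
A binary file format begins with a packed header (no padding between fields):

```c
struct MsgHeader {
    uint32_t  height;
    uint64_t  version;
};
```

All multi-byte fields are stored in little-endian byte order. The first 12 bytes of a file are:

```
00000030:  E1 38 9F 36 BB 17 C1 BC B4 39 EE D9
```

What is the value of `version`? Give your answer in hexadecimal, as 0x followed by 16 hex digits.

`version` follows `height` (4 bytes), so it starts at byte offset 4 and occupies 8 bytes.
Bytes at offsets 4..11: BB 17 C1 BC B4 39 EE D9.
Little-endian: lowest address holds the least-significant byte.
Reassemble most-significant byte first: D9 EE 39 B4 BC C1 17 BB → 0xD9EE39B4BCC117BB.

0xD9EE39B4BCC117BB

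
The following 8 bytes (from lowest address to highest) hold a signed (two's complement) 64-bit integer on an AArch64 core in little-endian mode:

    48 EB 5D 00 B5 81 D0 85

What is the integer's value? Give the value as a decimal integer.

-8804394657114100920

Little-endian stores the least-significant byte at the lowest address.
Reassemble most-significant byte first: 85 D0 81 B5 00 5D EB 48 → 0x85D081B5005DEB48.
Top bit is set, so as a signed 64-bit value this is 0x85D081B5005DEB48 − 2^64 = -8804394657114100920.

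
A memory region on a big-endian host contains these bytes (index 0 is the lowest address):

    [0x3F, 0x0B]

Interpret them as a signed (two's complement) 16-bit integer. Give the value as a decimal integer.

In big-endian order the high byte comes first in memory.
The bytes are already most-significant first: 0x3F0B.
0x3F0B = 16139.

16139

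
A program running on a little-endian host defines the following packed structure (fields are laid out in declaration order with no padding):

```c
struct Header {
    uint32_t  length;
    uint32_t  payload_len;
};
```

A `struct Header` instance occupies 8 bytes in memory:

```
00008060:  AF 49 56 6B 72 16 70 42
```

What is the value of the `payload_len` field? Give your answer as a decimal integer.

1114642034

`payload_len` follows `length` (4 bytes), so it starts at byte offset 4 and occupies 4 bytes.
Bytes at offsets 4..7: 72 16 70 42.
In little-endian order the low byte comes first in memory.
Reassemble most-significant byte first: 42 70 16 72 → 0x42701672.
0x42701672 = 1114642034.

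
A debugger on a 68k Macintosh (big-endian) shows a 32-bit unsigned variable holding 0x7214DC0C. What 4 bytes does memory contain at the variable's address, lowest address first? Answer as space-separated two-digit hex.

72 14 DC 0C

Split into bytes (most-significant first): 72 14 DC 0C.
In big-endian order the high byte comes first in memory.
So the memory order matches the most-significant-first order: 72 14 DC 0C.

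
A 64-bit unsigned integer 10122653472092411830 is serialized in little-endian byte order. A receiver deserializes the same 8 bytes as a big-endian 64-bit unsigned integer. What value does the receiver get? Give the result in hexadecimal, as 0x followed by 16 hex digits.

0xB6577164B3E37A8C

10122653472092411830 in 64-bit hexadecimal is 0x8C7AE3B3647157B6.
Stored little-endian, the bytes at ascending addresses are B6 57 71 64 B3 E3 7A 8C.
Read back as big-endian, the last byte is least significant, giving 0xB6577164B3E37A8C.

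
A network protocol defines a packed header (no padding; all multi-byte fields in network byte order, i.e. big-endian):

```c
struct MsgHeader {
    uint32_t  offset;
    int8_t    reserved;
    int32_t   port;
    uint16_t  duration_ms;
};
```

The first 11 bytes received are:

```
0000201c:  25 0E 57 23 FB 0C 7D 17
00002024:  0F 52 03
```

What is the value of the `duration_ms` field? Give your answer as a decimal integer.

`duration_ms` follows `offset` (4 B), `reserved` (1 B), `port` (4 B), so it starts at offset 4 + 1 + 4 = 9 and occupies 2 bytes.
Bytes at offsets 9..10: 52 03.
Big-endian stores the most-significant byte at the lowest address.
The bytes are already most-significant first: 0x5203.
0x5203 = 20995.

20995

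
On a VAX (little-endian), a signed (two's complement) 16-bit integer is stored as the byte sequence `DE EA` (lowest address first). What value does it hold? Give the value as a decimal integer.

Little-endian: lowest address holds the least-significant byte.
Reassemble most-significant byte first: EA DE → 0xEADE.
Top bit is set, so as a signed 16-bit value this is 0xEADE − 2^16 = -5410.

-5410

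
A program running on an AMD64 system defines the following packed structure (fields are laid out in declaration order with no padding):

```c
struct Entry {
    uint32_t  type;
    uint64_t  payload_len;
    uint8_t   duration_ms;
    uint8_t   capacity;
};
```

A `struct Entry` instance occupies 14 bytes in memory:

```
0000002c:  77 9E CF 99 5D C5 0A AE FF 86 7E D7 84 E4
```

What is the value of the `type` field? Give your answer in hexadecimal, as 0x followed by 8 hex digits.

0x99CF9E77

`type` is the first field, at byte offset 0, occupying 4 bytes.
Bytes at offsets 0..3: 77 9E CF 99.
Little-endian: lowest address holds the least-significant byte.
Reassemble most-significant byte first: 99 CF 9E 77 → 0x99CF9E77.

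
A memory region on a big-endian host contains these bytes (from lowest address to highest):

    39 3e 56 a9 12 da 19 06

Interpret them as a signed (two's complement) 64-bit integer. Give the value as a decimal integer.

Big-endian stores the most-significant byte at the lowest address.
The bytes are already most-significant first: 0x393E56A912DA1906.
0x393E56A912DA1906 = 4124829592883697926.

4124829592883697926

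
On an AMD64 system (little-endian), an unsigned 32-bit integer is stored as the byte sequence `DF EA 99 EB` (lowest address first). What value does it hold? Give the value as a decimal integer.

3952732895

Little-endian stores the least-significant byte at the lowest address.
Reassemble most-significant byte first: EB 99 EA DF → 0xEB99EADF.
0xEB99EADF = 3952732895.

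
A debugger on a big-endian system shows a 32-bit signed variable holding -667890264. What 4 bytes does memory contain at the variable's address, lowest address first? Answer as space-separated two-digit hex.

D8 30 CD A8

Two's complement of -667890264 in 32 bits: 667890264 = 0x27CF3258; invert → 0xD830CDA7; add 1 → 0xD830CDA8.
Split into bytes (most-significant first): D8 30 CD A8.
Big-endian stores the most-significant byte at the lowest address.
So the memory order matches the most-significant-first order: D8 30 CD A8.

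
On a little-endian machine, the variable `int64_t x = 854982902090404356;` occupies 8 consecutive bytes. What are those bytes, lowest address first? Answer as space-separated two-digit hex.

04 92 21 68 6B 82 DD 0B

854982902090404356 in hexadecimal, padded to 64 bits, is 0x0BDD826B68219204.
Split into bytes (most-significant first): 0B DD 82 6B 68 21 92 04.
In little-endian order the low byte comes first in memory.
So at ascending addresses the bytes are 04 92 21 68 6B 82 DD 0B.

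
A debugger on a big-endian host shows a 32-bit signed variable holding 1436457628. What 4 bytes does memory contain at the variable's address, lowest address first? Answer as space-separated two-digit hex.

1436457628 in hexadecimal, padded to 32 bits, is 0x559E9A9C.
Split into bytes (most-significant first): 55 9E 9A 9C.
Big-endian: lowest address holds the most-significant byte.
So the memory order matches the most-significant-first order: 55 9E 9A 9C.

55 9E 9A 9C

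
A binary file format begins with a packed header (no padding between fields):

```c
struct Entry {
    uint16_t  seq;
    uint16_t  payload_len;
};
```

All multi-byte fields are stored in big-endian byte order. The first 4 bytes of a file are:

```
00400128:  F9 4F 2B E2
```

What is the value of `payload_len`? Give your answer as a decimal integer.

`payload_len` follows `seq` (2 bytes), so it starts at byte offset 2 and occupies 2 bytes.
Bytes at offsets 2..3: 2B E2.
Big-endian: lowest address holds the most-significant byte.
The bytes are already most-significant first: 0x2BE2.
0x2BE2 = 11234.

11234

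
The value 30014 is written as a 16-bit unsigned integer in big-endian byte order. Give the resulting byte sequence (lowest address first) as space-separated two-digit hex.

75 3E

30014 in hexadecimal, padded to 16 bits, is 0x753E.
Split into bytes (most-significant first): 75 3E.
Big-endian stores the most-significant byte at the lowest address.
So the memory order matches the most-significant-first order: 75 3E.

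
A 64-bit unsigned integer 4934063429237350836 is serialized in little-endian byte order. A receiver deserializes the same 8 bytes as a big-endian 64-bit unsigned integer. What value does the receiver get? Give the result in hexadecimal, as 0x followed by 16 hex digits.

4934063429237350836 in 64-bit hexadecimal is 0x4479508C0EF021B4.
Stored little-endian, the bytes at ascending addresses are B4 21 F0 0E 8C 50 79 44.
Read back as big-endian, the last byte is least significant, giving 0xB421F00E8C507944.

0xB421F00E8C507944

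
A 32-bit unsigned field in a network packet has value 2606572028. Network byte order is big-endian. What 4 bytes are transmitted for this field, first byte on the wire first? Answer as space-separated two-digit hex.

2606572028 in hexadecimal, padded to 32 bits, is 0x9B5D21FC.
Split into bytes (most-significant first): 9B 5D 21 FC.
In big-endian order the high byte comes first in memory.
So the memory order matches the most-significant-first order: 9B 5D 21 FC.

9B 5D 21 FC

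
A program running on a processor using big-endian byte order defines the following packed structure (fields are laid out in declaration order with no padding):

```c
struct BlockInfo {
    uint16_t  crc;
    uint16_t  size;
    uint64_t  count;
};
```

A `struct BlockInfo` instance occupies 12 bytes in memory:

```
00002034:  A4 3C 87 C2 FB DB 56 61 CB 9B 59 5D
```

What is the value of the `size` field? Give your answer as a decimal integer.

`size` follows `crc` (2 bytes), so it starts at byte offset 2 and occupies 2 bytes.
Bytes at offsets 2..3: 87 C2.
Big-endian: lowest address holds the most-significant byte.
The bytes are already most-significant first: 0x87C2.
0x87C2 = 34754.

34754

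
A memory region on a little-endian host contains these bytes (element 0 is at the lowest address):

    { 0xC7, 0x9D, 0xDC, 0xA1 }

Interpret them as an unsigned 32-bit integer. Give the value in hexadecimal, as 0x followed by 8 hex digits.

0xA1DC9DC7

In little-endian order the low byte comes first in memory.
Reassemble most-significant byte first: A1 DC 9D C7 → 0xA1DC9DC7.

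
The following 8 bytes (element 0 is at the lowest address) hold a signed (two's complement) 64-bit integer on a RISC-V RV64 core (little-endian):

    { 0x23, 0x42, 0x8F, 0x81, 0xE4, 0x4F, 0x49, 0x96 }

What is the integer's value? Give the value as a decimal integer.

-7617469451875696093

In little-endian order the low byte comes first in memory.
Reassemble most-significant byte first: 96 49 4F E4 81 8F 42 23 → 0x96494FE4818F4223.
Top bit is set, so as a signed 64-bit value this is 0x96494FE4818F4223 − 2^64 = -7617469451875696093.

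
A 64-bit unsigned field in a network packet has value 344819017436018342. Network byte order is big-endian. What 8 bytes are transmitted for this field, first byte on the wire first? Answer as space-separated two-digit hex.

344819017436018342 in hexadecimal, padded to 64 bits, is 0x04C90B11C612B6A6.
Split into bytes (most-significant first): 04 C9 0B 11 C6 12 B6 A6.
Big-endian stores the most-significant byte at the lowest address.
So the memory order matches the most-significant-first order: 04 C9 0B 11 C6 12 B6 A6.

04 C9 0B 11 C6 12 B6 A6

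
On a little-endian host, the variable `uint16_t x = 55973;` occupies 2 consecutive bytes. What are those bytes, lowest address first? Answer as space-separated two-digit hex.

A5 DA

55973 in hexadecimal, padded to 16 bits, is 0xDAA5.
Split into bytes (most-significant first): DA A5.
Little-endian: lowest address holds the least-significant byte.
So at ascending addresses the bytes are A5 DA.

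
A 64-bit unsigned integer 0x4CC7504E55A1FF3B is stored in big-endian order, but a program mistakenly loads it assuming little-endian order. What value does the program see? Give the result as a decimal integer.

Stored big-endian, the bytes at ascending addresses are 4C C7 50 4E 55 A1 FF 3B.
Read back as little-endian, the first byte is least significant, giving 0x3BFFA1554E50C74C.
0x3BFFA1554E50C74C = 4323351555057174348.

4323351555057174348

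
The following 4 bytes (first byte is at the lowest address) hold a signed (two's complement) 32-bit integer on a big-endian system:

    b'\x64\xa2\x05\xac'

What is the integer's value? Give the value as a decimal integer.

1688339884

In big-endian order the high byte comes first in memory.
The bytes are already most-significant first: 0x64A205AC.
0x64A205AC = 1688339884.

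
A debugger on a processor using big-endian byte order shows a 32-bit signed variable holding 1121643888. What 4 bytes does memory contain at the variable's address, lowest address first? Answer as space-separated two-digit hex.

42 DA ED 70

1121643888 in hexadecimal, padded to 32 bits, is 0x42DAED70.
Split into bytes (most-significant first): 42 DA ED 70.
Big-endian: lowest address holds the most-significant byte.
So the memory order matches the most-significant-first order: 42 DA ED 70.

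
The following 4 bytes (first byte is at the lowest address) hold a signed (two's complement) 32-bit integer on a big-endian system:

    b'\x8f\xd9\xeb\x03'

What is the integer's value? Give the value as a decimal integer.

-1881543933

Big-endian stores the most-significant byte at the lowest address.
The bytes are already most-significant first: 0x8FD9EB03.
Top bit is set, so as a signed 32-bit value this is 0x8FD9EB03 − 2^32 = -1881543933.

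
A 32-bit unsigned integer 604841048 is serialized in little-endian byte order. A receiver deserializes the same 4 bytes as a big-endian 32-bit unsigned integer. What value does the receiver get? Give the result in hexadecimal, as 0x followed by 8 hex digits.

604841048 in 32-bit hexadecimal is 0x240D2458.
Stored little-endian, the bytes at ascending addresses are 58 24 0D 24.
Read back as big-endian, the last byte is least significant, giving 0x58240D24.

0x58240D24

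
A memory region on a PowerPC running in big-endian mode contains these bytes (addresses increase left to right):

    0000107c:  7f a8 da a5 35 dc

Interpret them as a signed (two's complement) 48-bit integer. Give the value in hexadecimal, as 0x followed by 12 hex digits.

Big-endian: lowest address holds the most-significant byte.
The bytes are already most-significant first: 0x7FA8DAA535DC.

0x7FA8DAA535DC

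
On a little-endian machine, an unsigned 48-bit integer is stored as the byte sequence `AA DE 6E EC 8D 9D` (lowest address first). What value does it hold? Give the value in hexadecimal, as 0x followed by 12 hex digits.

0x9D8DEC6EDEAA

In little-endian order the low byte comes first in memory.
Reassemble most-significant byte first: 9D 8D EC 6E DE AA → 0x9D8DEC6EDEAA.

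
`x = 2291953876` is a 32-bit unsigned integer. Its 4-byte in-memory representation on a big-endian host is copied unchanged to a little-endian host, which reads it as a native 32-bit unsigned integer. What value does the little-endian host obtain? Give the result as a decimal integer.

2291953876 in 32-bit hexadecimal is 0x889C70D4.
Stored big-endian, the bytes at ascending addresses are 88 9C 70 D4.
Read back as little-endian, the first byte is least significant, giving 0xD4709C88.
0xD4709C88 = 3564149896.

3564149896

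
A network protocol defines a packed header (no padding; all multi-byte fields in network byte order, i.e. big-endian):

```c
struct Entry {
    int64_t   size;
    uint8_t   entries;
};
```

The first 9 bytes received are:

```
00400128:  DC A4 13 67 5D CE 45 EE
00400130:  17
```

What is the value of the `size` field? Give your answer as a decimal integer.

`size` is the first field, at byte offset 0, occupying 8 bytes.
Bytes at offsets 0..7: DC A4 13 67 5D CE 45 EE.
Big-endian: lowest address holds the most-significant byte.
The bytes are already most-significant first: 0xDCA413675DCE45EE.
Top bit is set, so as a signed 64-bit value this is 0xDCA413675DCE45EE − 2^64 = -2547890154508499474.

-2547890154508499474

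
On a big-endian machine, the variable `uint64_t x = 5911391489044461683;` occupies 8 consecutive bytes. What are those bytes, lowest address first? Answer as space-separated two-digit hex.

52 09 7B 3D 48 C3 38 73

5911391489044461683 in hexadecimal, padded to 64 bits, is 0x52097B3D48C33873.
Split into bytes (most-significant first): 52 09 7B 3D 48 C3 38 73.
Big-endian: lowest address holds the most-significant byte.
So the memory order matches the most-significant-first order: 52 09 7B 3D 48 C3 38 73.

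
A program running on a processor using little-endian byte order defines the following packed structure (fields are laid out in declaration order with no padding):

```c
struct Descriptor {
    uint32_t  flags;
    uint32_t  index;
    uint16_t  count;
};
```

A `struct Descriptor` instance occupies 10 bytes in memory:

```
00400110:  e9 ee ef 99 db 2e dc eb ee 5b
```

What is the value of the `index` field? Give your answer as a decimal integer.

`index` follows `flags` (4 bytes), so it starts at byte offset 4 and occupies 4 bytes.
Bytes at offsets 4..7: DB 2E DC EB.
Little-endian stores the least-significant byte at the lowest address.
Reassemble most-significant byte first: EB DC 2E DB → 0xEBDC2EDB.
0xEBDC2EDB = 3957075675.

3957075675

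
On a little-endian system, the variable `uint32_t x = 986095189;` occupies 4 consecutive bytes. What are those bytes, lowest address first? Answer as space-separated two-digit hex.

55 9E C6 3A

986095189 in hexadecimal, padded to 32 bits, is 0x3AC69E55.
Split into bytes (most-significant first): 3A C6 9E 55.
In little-endian order the low byte comes first in memory.
So at ascending addresses the bytes are 55 9E C6 3A.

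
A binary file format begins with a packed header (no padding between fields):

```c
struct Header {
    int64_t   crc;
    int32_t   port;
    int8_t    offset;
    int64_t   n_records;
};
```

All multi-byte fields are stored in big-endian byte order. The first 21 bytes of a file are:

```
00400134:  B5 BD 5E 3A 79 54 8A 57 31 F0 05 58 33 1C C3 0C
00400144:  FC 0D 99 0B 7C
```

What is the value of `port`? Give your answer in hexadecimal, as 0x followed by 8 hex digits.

0x31F00558

`port` follows `crc` (8 bytes), so it starts at byte offset 8 and occupies 4 bytes.
Bytes at offsets 8..11: 31 F0 05 58.
In big-endian order the high byte comes first in memory.
The bytes are already most-significant first: 0x31F00558.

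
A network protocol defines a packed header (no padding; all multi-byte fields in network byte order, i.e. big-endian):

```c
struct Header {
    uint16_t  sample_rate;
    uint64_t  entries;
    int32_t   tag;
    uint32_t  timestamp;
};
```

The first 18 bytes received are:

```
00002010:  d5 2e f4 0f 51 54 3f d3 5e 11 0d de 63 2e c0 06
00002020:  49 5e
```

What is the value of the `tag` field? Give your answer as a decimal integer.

`tag` follows `sample_rate` (2 B), `entries` (8 B), so it starts at offset 2 + 8 = 10 and occupies 4 bytes.
Bytes at offsets 10..13: 0D DE 63 2E.
Big-endian stores the most-significant byte at the lowest address.
The bytes are already most-significant first: 0x0DDE632E.
0x0DDE632E = 232678190.

232678190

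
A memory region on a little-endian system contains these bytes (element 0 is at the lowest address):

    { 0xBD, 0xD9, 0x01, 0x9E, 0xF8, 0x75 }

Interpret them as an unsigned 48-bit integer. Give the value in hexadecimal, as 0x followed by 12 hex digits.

0x75F89E01D9BD

Little-endian stores the least-significant byte at the lowest address.
Reassemble most-significant byte first: 75 F8 9E 01 D9 BD → 0x75F89E01D9BD.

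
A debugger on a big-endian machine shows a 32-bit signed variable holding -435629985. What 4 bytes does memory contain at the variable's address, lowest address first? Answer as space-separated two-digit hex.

E6 08 D0 5F

Two's complement of -435629985 in 32 bits: 435629985 = 0x19F72FA1; invert → 0xE608D05E; add 1 → 0xE608D05F.
Split into bytes (most-significant first): E6 08 D0 5F.
Big-endian stores the most-significant byte at the lowest address.
So the memory order matches the most-significant-first order: E6 08 D0 5F.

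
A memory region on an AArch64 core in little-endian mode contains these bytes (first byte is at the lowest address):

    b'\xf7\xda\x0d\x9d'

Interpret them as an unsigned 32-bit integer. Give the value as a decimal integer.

2634930935

Little-endian stores the least-significant byte at the lowest address.
Reassemble most-significant byte first: 9D 0D DA F7 → 0x9D0DDAF7.
0x9D0DDAF7 = 2634930935.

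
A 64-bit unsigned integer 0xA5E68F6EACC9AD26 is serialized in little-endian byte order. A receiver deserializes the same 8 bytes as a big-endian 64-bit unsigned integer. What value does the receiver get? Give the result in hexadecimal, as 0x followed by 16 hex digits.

Stored little-endian, the bytes at ascending addresses are 26 AD C9 AC 6E 8F E6 A5.
Read back as big-endian, the last byte is least significant, giving 0x26ADC9AC6E8FE6A5.

0x26ADC9AC6E8FE6A5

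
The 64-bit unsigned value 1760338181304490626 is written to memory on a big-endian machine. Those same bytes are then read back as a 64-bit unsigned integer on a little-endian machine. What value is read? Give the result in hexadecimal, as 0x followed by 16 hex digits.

0x821A36CD3FFA6D18

1760338181304490626 in 64-bit hexadecimal is 0x186DFA3FCD361A82.
Stored big-endian, the bytes at ascending addresses are 18 6D FA 3F CD 36 1A 82.
Read back as little-endian, the first byte is least significant, giving 0x821A36CD3FFA6D18.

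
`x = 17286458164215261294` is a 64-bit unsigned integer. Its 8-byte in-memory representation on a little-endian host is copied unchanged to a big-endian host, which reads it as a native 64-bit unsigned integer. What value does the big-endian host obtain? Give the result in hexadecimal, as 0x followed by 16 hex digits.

17286458164215261294 in 64-bit hexadecimal is 0xEFE5D61CDEB3A86E.
Stored little-endian, the bytes at ascending addresses are 6E A8 B3 DE 1C D6 E5 EF.
Read back as big-endian, the last byte is least significant, giving 0x6EA8B3DE1CD6E5EF.

0x6EA8B3DE1CD6E5EF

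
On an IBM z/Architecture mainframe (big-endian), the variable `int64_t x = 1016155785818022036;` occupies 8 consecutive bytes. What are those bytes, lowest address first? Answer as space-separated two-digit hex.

1016155785818022036 in hexadecimal, padded to 64 bits, is 0x0E1A1C4DAA242094.
Split into bytes (most-significant first): 0E 1A 1C 4D AA 24 20 94.
Big-endian: lowest address holds the most-significant byte.
So the memory order matches the most-significant-first order: 0E 1A 1C 4D AA 24 20 94.

0E 1A 1C 4D AA 24 20 94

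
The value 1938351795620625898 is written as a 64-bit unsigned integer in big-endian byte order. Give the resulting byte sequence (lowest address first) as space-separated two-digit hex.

1A E6 68 B0 33 B5 3D EA

1938351795620625898 in hexadecimal, padded to 64 bits, is 0x1AE668B033B53DEA.
Split into bytes (most-significant first): 1A E6 68 B0 33 B5 3D EA.
In big-endian order the high byte comes first in memory.
So the memory order matches the most-significant-first order: 1A E6 68 B0 33 B5 3D EA.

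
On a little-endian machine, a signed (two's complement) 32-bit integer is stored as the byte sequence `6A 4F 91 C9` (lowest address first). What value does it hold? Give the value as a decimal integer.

Little-endian: lowest address holds the least-significant byte.
Reassemble most-significant byte first: C9 91 4F 6A → 0xC9914F6A.
Top bit is set, so as a signed 32-bit value this is 0xC9914F6A − 2^32 = -913223830.

-913223830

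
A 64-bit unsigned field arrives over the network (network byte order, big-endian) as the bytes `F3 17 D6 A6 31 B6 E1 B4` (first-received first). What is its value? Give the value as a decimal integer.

17516705284967817652

Big-endian stores the most-significant byte at the lowest address.
The bytes are already most-significant first: 0xF317D6A631B6E1B4.
0xF317D6A631B6E1B4 = 17516705284967817652.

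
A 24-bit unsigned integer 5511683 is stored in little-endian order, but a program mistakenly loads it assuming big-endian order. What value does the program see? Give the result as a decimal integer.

203348

5511683 in 24-bit hexadecimal is 0x541A03.
Stored little-endian, the bytes at ascending addresses are 03 1A 54.
Read back as big-endian, the last byte is least significant, giving 0x031A54.
0x031A54 = 203348.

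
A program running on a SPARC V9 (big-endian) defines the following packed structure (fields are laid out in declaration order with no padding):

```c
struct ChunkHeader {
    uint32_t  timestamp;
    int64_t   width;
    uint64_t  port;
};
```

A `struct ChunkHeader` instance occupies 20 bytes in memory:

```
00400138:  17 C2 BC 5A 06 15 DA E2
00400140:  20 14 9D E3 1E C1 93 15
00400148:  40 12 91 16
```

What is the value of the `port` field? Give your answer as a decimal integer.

2216214211121549590

`port` follows `timestamp` (4 B), `width` (8 B), so it starts at offset 4 + 8 = 12 and occupies 8 bytes.
Bytes at offsets 12..19: 1E C1 93 15 40 12 91 16.
Big-endian: lowest address holds the most-significant byte.
The bytes are already most-significant first: 0x1EC1931540129116.
0x1EC1931540129116 = 2216214211121549590.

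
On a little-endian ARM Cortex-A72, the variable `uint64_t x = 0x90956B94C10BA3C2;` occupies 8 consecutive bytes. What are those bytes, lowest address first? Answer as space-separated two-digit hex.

Split into bytes (most-significant first): 90 95 6B 94 C1 0B A3 C2.
Little-endian stores the least-significant byte at the lowest address.
So at ascending addresses the bytes are C2 A3 0B C1 94 6B 95 90.

C2 A3 0B C1 94 6B 95 90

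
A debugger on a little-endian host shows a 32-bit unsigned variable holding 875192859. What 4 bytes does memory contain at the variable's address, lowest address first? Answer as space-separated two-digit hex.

875192859 in hexadecimal, padded to 32 bits, is 0x342A621B.
Split into bytes (most-significant first): 34 2A 62 1B.
Little-endian stores the least-significant byte at the lowest address.
So at ascending addresses the bytes are 1B 62 2A 34.

1B 62 2A 34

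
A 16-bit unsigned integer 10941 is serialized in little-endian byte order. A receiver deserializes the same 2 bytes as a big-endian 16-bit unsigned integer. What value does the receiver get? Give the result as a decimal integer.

10941 in 16-bit hexadecimal is 0x2ABD.
Stored little-endian, the bytes at ascending addresses are BD 2A.
Read back as big-endian, the last byte is least significant, giving 0xBD2A.
0xBD2A = 48426.

48426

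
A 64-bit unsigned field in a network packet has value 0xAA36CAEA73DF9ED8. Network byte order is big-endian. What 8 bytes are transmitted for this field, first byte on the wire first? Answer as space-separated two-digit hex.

AA 36 CA EA 73 DF 9E D8

Split into bytes (most-significant first): AA 36 CA EA 73 DF 9E D8.
Big-endian: lowest address holds the most-significant byte.
So the memory order matches the most-significant-first order: AA 36 CA EA 73 DF 9E D8.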